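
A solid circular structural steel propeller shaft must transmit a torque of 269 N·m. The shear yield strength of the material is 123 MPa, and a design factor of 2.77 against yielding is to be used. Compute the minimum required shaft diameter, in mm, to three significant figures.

Allowable shear stress τ_allow = 123/2.77 = 44.40 MPa.
For a solid shaft τ = 16T/(πd³), so d³ = 16T/(π τ_allow) = 16×269000/(π×44.40) = 30850 mm³.
d = (30850)^(1/3) = 31.36 mm.

d = 31.4 mm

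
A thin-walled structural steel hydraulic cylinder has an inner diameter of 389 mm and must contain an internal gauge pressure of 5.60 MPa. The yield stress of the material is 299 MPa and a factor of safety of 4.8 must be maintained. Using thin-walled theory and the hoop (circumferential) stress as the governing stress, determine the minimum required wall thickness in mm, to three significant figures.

σ_allow = 299/4.8 = 62.29 MPa.
Hoop stress σ_h = pD/(2t), so t = pD/(2σ_allow) = 5.60×389/(2×62.29) = 17.49 mm.

t = 17.5 mm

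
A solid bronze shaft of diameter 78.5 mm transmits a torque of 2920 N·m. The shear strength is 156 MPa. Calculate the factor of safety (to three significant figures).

n = 5.07

τ = 16T/(πd³) = 16×2920000/(π×78.5³) = 30.74 MPa.
n = τ_limit/τ = 156/30.74 = 5.074.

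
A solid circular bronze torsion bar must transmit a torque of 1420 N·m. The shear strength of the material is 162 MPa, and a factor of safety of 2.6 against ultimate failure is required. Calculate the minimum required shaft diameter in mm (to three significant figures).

d = 48.8 mm

Allowable shear stress τ_allow = 162/2.6 = 62.31 MPa.
For a solid shaft τ = 16T/(πd³), so d³ = 16T/(π τ_allow) = 16×1420000/(π×62.31) = 116100 mm³.
d = (116100)^(1/3) = 48.78 mm.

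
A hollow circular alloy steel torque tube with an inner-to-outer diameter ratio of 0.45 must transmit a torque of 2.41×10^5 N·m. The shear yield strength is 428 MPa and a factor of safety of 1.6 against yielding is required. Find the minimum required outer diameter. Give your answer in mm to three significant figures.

d_o = 169 mm

τ_allow = 428/1.6 = 267.5 MPa.
For a hollow shaft τ = 16T/[πd_o³(1−k⁴)] with k = 0.45, so 1−k⁴ = 0.9590.
d_o³ = 16T/[π τ_allow (1−k⁴)] = 16×2.4100×10^8/(π×267.5×0.9590) = 4.785×10^6 mm³.
d_o = 168.5 mm.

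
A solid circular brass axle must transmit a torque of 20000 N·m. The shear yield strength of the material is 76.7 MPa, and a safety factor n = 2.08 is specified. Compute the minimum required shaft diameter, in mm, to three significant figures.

d = 140 mm

Allowable shear stress τ_allow = 76.7/2.08 = 36.88 MPa.
For a solid shaft τ = 16T/(πd³), so d³ = 16T/(π τ_allow) = 16×2.0000×10^7/(π×36.88) = 2.762×10^6 mm³.
d = (2.762×10^6)^(1/3) = 140.3 mm.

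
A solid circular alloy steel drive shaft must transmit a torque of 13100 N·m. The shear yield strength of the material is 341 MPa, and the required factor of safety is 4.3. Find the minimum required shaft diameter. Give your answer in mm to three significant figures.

Allowable shear stress τ_allow = 341/4.3 = 79.30 MPa.
For a solid shaft τ = 16T/(πd³), so d³ = 16T/(π τ_allow) = 16×1.3100×10^7/(π×79.30) = 841300 mm³.
d = (841300)^(1/3) = 94.40 mm.

d = 94.4 mm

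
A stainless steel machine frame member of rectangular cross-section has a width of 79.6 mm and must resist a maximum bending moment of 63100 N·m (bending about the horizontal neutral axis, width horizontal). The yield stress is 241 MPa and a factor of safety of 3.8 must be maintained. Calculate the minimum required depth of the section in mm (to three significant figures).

σ_allow = 241/3.8 = 63.42 MPa.
For a rectangular section σ = 6M/(bh²), so h² = 6M/(b σ_allow) = 6×6.3100×10^7/(79.6×63.42) = 75000 mm².
h = 273.9 mm.

h = 274 mm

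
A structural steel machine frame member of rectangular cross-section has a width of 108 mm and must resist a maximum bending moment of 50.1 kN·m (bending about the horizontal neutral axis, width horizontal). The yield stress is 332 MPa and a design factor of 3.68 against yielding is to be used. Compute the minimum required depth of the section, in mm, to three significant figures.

σ_allow = 332/3.68 = 90.22 MPa.
For a rectangular section σ = 6M/(bh²), so h² = 6M/(b σ_allow) = 6×5.0100×10^7/(108×90.22) = 30850 mm².
h = 175.6 mm.

h = 176 mm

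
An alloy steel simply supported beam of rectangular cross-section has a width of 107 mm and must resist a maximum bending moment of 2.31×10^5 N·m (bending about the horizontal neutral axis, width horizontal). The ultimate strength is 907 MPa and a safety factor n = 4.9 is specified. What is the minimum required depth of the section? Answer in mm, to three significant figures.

σ_allow = 907/4.9 = 185.1 MPa.
For a rectangular section σ = 6M/(bh²), so h² = 6M/(b σ_allow) = 6×2.3100×10^8/(107×185.1) = 69980 mm².
h = 264.5 mm.

h = 265 mm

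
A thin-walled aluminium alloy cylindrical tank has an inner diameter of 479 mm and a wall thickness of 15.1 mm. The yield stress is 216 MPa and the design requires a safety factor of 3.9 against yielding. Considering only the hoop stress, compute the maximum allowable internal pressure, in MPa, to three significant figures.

σ_allow = 216/3.9 = 55.38 MPa.
σ_h = pD/(2t) → p_allow = 2σ_allow t/D = 2×55.38×15.1/479 = 3.492 MPa.

p_allow = 3.49 MPa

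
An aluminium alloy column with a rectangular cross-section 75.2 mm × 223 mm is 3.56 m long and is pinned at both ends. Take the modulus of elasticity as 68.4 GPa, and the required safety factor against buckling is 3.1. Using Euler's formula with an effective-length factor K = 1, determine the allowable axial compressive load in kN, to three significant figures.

P_allow = 136 kN

Buckling occurs about the weak axis: I_min = h·b³/12 = 223×75.2³/12 = 7.903×10^6 mm⁴ (b = 75.2 mm is the smaller dimension).
Effective length L_e = KL = 1×3.56 m = 3560 mm.
Euler critical load P_cr = π²EI/L_e² = π²×68400×7.903×10^6/3560² = 421000 N.
P_allow = P_cr/n = 421000/3.1 = 135800 N.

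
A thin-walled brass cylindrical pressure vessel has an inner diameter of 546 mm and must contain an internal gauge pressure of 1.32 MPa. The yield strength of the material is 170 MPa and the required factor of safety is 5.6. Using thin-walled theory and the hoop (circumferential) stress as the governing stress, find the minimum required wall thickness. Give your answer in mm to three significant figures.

σ_allow = 170/5.6 = 30.36 MPa.
Hoop stress σ_h = pD/(2t), so t = pD/(2σ_allow) = 1.32×546/(2×30.36) = 11.87 mm.

t = 11.9 mm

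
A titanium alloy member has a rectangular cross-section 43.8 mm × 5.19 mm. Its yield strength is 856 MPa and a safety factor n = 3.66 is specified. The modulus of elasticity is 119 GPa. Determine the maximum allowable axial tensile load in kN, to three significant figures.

σ_allow = 856/3.66 = 233.9 MPa.
A = 43.8×5.19 = 227.3 mm².
F_allow = σ_allow × A = 233.9×227.3 = 53170 N.

F_allow = 53.2 kN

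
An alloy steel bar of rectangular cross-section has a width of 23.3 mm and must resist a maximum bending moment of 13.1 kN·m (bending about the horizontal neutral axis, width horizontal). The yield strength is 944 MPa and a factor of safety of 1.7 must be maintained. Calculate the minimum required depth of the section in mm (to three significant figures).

h = 77.9 mm

σ_allow = 944/1.7 = 555.3 MPa.
For a rectangular section σ = 6M/(bh²), so h² = 6M/(b σ_allow) = 6×1.3100×10^7/(23.3×555.3) = 6075 mm².
h = 77.94 mm.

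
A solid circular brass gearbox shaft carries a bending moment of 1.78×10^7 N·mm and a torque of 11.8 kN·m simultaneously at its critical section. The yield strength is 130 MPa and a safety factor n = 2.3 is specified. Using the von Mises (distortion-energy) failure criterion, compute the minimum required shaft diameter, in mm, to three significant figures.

d = 155 mm

σ_allow = σ_y/n = 130/2.3 = 56.52 MPa.
For a solid shaft σ_b = 32M/(πd³) and τ = 16T/(πd³), so the von Mises stress is σ' = (16/πd³)·√(4M²+3T²).
√(4M²+3T²) = √(4×(1.780×10^7)² + 3×(1.180×10^7)²) = 4.105×10^7 N·mm.
d³ = 16×4.105×10^7/(π×56.52) = 3.699×10^6 mm³.
d = 154.7 mm.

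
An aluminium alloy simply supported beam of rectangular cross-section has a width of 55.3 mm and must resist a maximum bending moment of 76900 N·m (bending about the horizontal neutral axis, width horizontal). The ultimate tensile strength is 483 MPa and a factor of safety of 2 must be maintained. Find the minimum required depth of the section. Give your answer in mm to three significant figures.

h = 186 mm

σ_allow = 483/2 = 241.5 MPa.
For a rectangular section σ = 6M/(bh²), so h² = 6M/(b σ_allow) = 6×7.6900×10^7/(55.3×241.5) = 34550 mm².
h = 185.9 mm.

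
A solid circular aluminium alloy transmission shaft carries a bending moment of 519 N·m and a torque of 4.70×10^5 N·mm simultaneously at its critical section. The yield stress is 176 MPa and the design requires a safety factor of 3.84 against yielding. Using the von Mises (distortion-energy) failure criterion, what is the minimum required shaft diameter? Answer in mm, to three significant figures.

σ_allow = σ_y/n = 176/3.84 = 45.83 MPa.
For a solid shaft σ_b = 32M/(πd³) and τ = 16T/(πd³), so the von Mises stress is σ' = (16/πd³)·√(4M²+3T²).
√(4M²+3T²) = √(4×(519000)² + 3×(470000)²) = 1.319×10^6 N·mm.
d³ = 16×1.319×10^6/(π×45.83) = 146600 mm³.
d = 52.73 mm.

d = 52.7 mm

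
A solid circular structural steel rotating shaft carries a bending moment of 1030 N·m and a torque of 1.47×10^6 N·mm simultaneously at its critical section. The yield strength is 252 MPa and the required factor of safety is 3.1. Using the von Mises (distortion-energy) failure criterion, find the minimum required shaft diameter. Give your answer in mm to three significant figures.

d = 59.0 mm

σ_allow = σ_y/n = 252/3.1 = 81.29 MPa.
For a solid shaft σ_b = 32M/(πd³) and τ = 16T/(πd³), so the von Mises stress is σ' = (16/πd³)·√(4M²+3T²).
√(4M²+3T²) = √(4×(1.030×10^6)² + 3×(1.470×10^6)²) = 3.275×10^6 N·mm.
d³ = 16×3.275×10^6/(π×81.29) = 205200 mm³.
d = 58.98 mm.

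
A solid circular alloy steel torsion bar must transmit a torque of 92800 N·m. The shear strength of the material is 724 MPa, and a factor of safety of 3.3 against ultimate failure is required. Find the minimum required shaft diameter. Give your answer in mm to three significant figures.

Allowable shear stress τ_allow = 724/3.3 = 219.4 MPa.
For a solid shaft τ = 16T/(πd³), so d³ = 16T/(π τ_allow) = 16×9.2800×10^7/(π×219.4) = 2.154×10^6 mm³.
d = (2.154×10^6)^(1/3) = 129.2 mm.

d = 129 mm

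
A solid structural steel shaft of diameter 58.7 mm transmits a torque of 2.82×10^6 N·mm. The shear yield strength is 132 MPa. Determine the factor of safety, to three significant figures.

τ = 16T/(πd³) = 16×2820000/(π×58.7³) = 71.01 MPa.
n = τ_limit/τ = 132/71.01 = 1.859.

n = 1.86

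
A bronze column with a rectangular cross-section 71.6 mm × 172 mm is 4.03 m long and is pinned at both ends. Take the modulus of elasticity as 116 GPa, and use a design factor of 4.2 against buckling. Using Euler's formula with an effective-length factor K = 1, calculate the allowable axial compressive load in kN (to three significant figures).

Buckling occurs about the weak axis: I_min = h·b³/12 = 172×71.6³/12 = 5.261×10^6 mm⁴ (b = 71.6 mm is the smaller dimension).
Effective length L_e = KL = 1×4.03 m = 4030 mm.
Euler critical load P_cr = π²EI/L_e² = π²×116000×5.261×10^6/4030² = 370900 N.
P_allow = P_cr/n = 370900/4.2 = 88300 N.

P_allow = 88.3 kN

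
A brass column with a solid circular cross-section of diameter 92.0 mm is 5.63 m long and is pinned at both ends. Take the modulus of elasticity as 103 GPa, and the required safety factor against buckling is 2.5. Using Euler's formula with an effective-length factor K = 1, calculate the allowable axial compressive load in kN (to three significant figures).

P_allow = 45.1 kN

I = πd⁴/64 = π×92.0⁴/64 = 3.517×10^6 mm⁴.
Effective length L_e = KL = 1×5.63 m = 5630 mm.
Euler critical load P_cr = π²EI/L_e² = π²×103000×3.517×10^6/5630² = 112800 N.
P_allow = P_cr/n = 112800/2.5 = 45110 N.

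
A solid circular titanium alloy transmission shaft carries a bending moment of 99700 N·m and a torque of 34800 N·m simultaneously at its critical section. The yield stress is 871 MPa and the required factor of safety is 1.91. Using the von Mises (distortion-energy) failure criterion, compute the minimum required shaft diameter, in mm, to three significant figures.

d = 133 mm

σ_allow = σ_y/n = 871/1.91 = 456.0 MPa.
For a solid shaft σ_b = 32M/(πd³) and τ = 16T/(πd³), so the von Mises stress is σ' = (16/πd³)·√(4M²+3T²).
√(4M²+3T²) = √(4×(9.970×10^7)² + 3×(3.480×10^7)²) = 2.083×10^8 N·mm.
d³ = 16×2.083×10^8/(π×456.0) = 2.326×10^6 mm³.
d = 132.5 mm.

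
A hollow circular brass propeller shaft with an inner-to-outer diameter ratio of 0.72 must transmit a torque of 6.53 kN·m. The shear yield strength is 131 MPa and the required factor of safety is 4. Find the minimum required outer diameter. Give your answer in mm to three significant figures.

d_o = 112 mm

τ_allow = 131/4 = 32.75 MPa.
For a hollow shaft τ = 16T/[πd_o³(1−k⁴)] with k = 0.72, so 1−k⁴ = 0.7313.
d_o³ = 16T/[π τ_allow (1−k⁴)] = 16×6530000/(π×32.75×0.7313) = 1.389×10^6 mm³.
d_o = 111.6 mm.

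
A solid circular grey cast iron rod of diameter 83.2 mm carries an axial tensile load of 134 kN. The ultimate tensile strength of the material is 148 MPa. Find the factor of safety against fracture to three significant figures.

n = 6.00

A = πd²/4 = 5437 mm².
σ = F/A = 134000/5437 = 24.65 MPa.
n = 148/24.65 = 6.005.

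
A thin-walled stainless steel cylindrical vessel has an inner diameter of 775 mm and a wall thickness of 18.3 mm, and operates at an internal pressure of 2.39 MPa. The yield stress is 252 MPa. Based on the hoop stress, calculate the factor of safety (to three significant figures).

σ_h = pD/(2t) = 2.39×775/(2×18.3) = 50.61 MPa.
n = 252/50.61 = 4.979.

n = 4.98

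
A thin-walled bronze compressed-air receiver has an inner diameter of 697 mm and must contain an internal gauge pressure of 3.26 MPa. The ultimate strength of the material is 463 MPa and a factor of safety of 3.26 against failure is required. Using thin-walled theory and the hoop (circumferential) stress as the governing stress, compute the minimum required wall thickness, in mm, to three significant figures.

σ_allow = 463/3.26 = 142.0 MPa.
Hoop stress σ_h = pD/(2t), so t = pD/(2σ_allow) = 3.26×697/(2×142.0) = 7.999 mm.

t = 8.00 mm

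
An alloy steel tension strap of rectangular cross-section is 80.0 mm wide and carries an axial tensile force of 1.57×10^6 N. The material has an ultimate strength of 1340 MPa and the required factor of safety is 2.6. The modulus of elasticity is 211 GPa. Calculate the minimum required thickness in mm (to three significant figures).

t = 38.1 mm

σ_allow = 1340/2.6 = 515.4 MPa.
Required area A = F/σ_allow = 1570000/515.4 = 3046 mm².
t = A/w = 3046/80.0 = 38.08 mm.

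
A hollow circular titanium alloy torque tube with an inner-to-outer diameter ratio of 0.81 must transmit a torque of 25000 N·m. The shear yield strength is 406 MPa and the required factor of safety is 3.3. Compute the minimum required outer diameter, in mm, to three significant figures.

d_o = 122 mm

τ_allow = 406/3.3 = 123.0 MPa.
For a hollow shaft τ = 16T/[πd_o³(1−k⁴)] with k = 0.81, so 1−k⁴ = 0.5695.
d_o³ = 16T/[π τ_allow (1−k⁴)] = 16×2.5000×10^7/(π×123.0×0.5695) = 1.817×10^6 mm³.
d_o = 122.0 mm.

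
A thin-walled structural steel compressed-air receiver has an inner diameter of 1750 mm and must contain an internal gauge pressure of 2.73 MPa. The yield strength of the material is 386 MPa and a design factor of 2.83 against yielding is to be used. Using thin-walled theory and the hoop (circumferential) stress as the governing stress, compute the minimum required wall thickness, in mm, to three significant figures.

σ_allow = 386/2.83 = 136.4 MPa.
Hoop stress σ_h = pD/(2t), so t = pD/(2σ_allow) = 2.73×1750/(2×136.4) = 17.51 mm.

t = 17.5 mm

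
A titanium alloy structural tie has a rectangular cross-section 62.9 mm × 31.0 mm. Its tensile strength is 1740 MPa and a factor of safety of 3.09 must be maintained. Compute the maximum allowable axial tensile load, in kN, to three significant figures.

F_allow = 1100 kN

σ_allow = 1740/3.09 = 563.1 MPa.
A = 62.9×31.0 = 1950 mm².
F_allow = σ_allow × A = 563.1×1950 = 1.098×10^6 N.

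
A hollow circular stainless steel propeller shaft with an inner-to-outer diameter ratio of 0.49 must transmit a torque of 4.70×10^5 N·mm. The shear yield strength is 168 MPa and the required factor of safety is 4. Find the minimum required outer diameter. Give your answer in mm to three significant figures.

τ_allow = 168/4 = 42.00 MPa.
For a hollow shaft τ = 16T/[πd_o³(1−k⁴)] with k = 0.49, so 1−k⁴ = 0.9424.
d_o³ = 16T/[π τ_allow (1−k⁴)] = 16×470000/(π×42.00×0.9424) = 60480 mm³.
d_o = 39.25 mm.

d_o = 39.3 mm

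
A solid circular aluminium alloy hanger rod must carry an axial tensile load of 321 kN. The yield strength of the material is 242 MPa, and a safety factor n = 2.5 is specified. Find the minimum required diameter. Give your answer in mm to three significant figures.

Allowable stress σ_allow = 242/2.5 = 96.80 MPa.
Required area A = F/σ_allow = 321000/96.80 = 3316 mm².
A = πd²/4 → d = √(4A/π) = 64.98 mm.

d = 65.0 mm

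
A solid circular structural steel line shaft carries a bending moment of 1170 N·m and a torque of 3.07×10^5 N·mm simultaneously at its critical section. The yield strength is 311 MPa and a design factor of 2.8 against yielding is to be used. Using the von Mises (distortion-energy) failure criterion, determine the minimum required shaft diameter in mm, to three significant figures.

σ_allow = σ_y/n = 311/2.8 = 111.1 MPa.
For a solid shaft σ_b = 32M/(πd³) and τ = 16T/(πd³), so the von Mises stress is σ' = (16/πd³)·√(4M²+3T²).
√(4M²+3T²) = √(4×(1.170×10^6)² + 3×(307000)²) = 2.400×10^6 N·mm.
d³ = 16×2.400×10^6/(π×111.1) = 110000 mm³.
d = 47.92 mm.

d = 47.9 mm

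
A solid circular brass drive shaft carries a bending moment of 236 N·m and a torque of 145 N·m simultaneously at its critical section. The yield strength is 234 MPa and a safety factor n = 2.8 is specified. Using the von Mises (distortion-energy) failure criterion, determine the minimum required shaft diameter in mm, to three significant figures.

σ_allow = σ_y/n = 234/2.8 = 83.57 MPa.
For a solid shaft σ_b = 32M/(πd³) and τ = 16T/(πd³), so the von Mises stress is σ' = (16/πd³)·√(4M²+3T²).
√(4M²+3T²) = √(4×(236000)² + 3×(145000)²) = 534700 N·mm.
d³ = 16×534700/(π×83.57) = 32580 mm³.
d = 31.94 mm.

d = 31.9 mm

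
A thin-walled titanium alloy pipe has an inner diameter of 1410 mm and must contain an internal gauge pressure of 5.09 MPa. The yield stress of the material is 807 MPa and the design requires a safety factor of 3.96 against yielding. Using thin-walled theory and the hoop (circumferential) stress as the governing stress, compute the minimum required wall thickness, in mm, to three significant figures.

t = 17.6 mm

σ_allow = 807/3.96 = 203.8 MPa.
Hoop stress σ_h = pD/(2t), so t = pD/(2σ_allow) = 5.09×1410/(2×203.8) = 17.61 mm.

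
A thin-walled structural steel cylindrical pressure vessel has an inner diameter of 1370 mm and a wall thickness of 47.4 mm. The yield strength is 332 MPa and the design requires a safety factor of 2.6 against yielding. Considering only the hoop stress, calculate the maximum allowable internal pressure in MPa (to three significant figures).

p_allow = 8.84 MPa

σ_allow = 332/2.6 = 127.7 MPa.
σ_h = pD/(2t) → p_allow = 2σ_allow t/D = 2×127.7×47.4/1370 = 8.836 MPa.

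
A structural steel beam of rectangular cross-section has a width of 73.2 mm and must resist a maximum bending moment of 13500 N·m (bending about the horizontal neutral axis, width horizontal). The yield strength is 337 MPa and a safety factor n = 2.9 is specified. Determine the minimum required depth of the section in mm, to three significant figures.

h = 97.6 mm

σ_allow = 337/2.9 = 116.2 MPa.
For a rectangular section σ = 6M/(bh²), so h² = 6M/(b σ_allow) = 6×1.3500×10^7/(73.2×116.2) = 9522 mm².
h = 97.58 mm.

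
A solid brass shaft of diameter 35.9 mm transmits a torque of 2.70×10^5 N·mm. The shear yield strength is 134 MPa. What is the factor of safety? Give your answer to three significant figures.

τ = 16T/(πd³) = 16×270000/(π×35.9³) = 29.72 MPa.
n = τ_limit/τ = 134/29.72 = 4.509.

n = 4.51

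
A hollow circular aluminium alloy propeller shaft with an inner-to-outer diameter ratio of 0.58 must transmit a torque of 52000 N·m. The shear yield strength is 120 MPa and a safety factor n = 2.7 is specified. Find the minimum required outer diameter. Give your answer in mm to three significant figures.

τ_allow = 120/2.7 = 44.44 MPa.
For a hollow shaft τ = 16T/[πd_o³(1−k⁴)] with k = 0.58, so 1−k⁴ = 0.8868.
d_o³ = 16T/[π τ_allow (1−k⁴)] = 16×5.2000×10^7/(π×44.44×0.8868) = 6.719×10^6 mm³.
d_o = 188.7 mm.

d_o = 189 mm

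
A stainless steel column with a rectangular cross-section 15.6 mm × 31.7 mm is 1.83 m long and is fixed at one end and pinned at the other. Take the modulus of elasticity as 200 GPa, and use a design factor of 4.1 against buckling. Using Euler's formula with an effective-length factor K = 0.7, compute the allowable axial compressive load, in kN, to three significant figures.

P_allow = 2.94 kN

Buckling occurs about the weak axis: I_min = h·b³/12 = 31.7×15.6³/12 = 10030 mm⁴ (b = 15.6 mm is the smaller dimension).
Effective length L_e = KL = 0.7×1.83 m = 1281 mm.
Euler critical load P_cr = π²EI/L_e² = π²×200000×10030/1281² = 12060 N.
P_allow = P_cr/n = 12060/4.1 = 2942 N.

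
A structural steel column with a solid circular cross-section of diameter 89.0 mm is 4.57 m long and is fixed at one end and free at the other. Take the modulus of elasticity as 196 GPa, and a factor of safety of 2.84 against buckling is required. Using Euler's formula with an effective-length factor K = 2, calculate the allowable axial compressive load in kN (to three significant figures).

I = πd⁴/64 = π×89.0⁴/64 = 3.080×10^6 mm⁴.
Effective length L_e = KL = 2×4.57 m = 9140 mm.
Euler critical load P_cr = π²EI/L_e² = π²×196000×3.080×10^6/9140² = 71320 N.
P_allow = P_cr/n = 71320/2.84 = 25110 N.

P_allow = 25.1 kN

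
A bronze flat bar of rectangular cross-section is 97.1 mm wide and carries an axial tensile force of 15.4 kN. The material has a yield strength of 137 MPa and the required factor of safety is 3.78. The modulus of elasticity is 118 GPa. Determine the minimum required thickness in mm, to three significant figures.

t = 4.38 mm

σ_allow = 137/3.78 = 36.24 MPa.
Required area A = F/σ_allow = 15400/36.24 = 424.9 mm².
t = A/w = 424.9/97.1 = 4.376 mm.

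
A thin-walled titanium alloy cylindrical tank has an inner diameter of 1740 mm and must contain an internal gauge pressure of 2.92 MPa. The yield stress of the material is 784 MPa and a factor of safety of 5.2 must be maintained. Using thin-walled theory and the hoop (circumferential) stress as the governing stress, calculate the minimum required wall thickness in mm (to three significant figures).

t = 16.8 mm

σ_allow = 784/5.2 = 150.8 MPa.
Hoop stress σ_h = pD/(2t), so t = pD/(2σ_allow) = 2.92×1740/(2×150.8) = 16.85 mm.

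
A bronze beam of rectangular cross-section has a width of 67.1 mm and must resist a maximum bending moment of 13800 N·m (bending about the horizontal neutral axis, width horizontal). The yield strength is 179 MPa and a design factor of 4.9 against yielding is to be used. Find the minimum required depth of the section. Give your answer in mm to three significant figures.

σ_allow = 179/4.9 = 36.53 MPa.
For a rectangular section σ = 6M/(bh²), so h² = 6M/(b σ_allow) = 6×1.3800×10^7/(67.1×36.53) = 33780 mm².
h = 183.8 mm.

h = 184 mm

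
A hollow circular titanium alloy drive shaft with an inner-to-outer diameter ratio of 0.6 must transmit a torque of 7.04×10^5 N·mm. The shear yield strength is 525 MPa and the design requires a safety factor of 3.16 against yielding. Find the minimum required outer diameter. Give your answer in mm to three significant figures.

τ_allow = 525/3.16 = 166.1 MPa.
For a hollow shaft τ = 16T/[πd_o³(1−k⁴)] with k = 0.6, so 1−k⁴ = 0.8704.
d_o³ = 16T/[π τ_allow (1−k⁴)] = 16×704000/(π×166.1×0.8704) = 24790 mm³.
d_o = 29.16 mm.

d_o = 29.2 mm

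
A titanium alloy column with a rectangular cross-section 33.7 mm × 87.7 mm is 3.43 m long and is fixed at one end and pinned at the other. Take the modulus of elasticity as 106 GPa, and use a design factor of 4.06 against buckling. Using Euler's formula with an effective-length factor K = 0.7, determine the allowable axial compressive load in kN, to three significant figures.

Buckling occurs about the weak axis: I_min = h·b³/12 = 87.7×33.7³/12 = 279700 mm⁴ (b = 33.7 mm is the smaller dimension).
Effective length L_e = KL = 0.7×3.43 m = 2401 mm.
Euler critical load P_cr = π²EI/L_e² = π²×106000×279700/2401² = 50760 N.
P_allow = P_cr/n = 50760/4.06 = 12500 N.

P_allow = 12.5 kN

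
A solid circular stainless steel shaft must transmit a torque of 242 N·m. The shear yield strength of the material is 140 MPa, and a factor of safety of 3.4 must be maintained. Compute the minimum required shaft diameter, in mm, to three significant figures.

d = 31.0 mm

Allowable shear stress τ_allow = 140/3.4 = 41.18 MPa.
For a solid shaft τ = 16T/(πd³), so d³ = 16T/(π τ_allow) = 16×242000/(π×41.18) = 29930 mm³.
d = (29930)^(1/3) = 31.05 mm.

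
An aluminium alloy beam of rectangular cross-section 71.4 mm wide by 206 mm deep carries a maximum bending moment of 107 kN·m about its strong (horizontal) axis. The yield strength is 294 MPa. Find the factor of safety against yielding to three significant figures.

n = 1.39

Section modulus S = bh²/6 = 71.4×206²/6 = 505000 mm³.
σ = M/S = 1.0700×10^8/505000 = 211.9 MPa.
n = 294/211.9 = 1.388.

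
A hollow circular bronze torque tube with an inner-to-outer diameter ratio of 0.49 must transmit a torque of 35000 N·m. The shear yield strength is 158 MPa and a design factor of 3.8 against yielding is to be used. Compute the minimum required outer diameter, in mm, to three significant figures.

d_o = 166 mm

τ_allow = 158/3.8 = 41.58 MPa.
For a hollow shaft τ = 16T/[πd_o³(1−k⁴)] with k = 0.49, so 1−k⁴ = 0.9424.
d_o³ = 16T/[π τ_allow (1−k⁴)] = 16×3.5000×10^7/(π×41.58×0.9424) = 4.549×10^6 mm³.
d_o = 165.7 mm.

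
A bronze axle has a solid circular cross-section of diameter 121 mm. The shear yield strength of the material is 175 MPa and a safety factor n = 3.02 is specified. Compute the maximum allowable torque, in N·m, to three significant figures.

τ_allow = 175/3.02 = 57.95 MPa.
For a solid shaft T_allow = τ_allow·πd³/16; πd³/16 = π×121³/16 = 347800 mm³.
T_allow = 57.95×347800 = 2.016×10^7 N·mm = 20160 N·m.

T_allow = 20200 N·m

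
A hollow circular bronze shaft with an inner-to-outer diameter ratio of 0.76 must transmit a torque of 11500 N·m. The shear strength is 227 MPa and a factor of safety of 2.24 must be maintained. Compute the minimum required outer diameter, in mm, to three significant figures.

d_o = 95.4 mm

τ_allow = 227/2.24 = 101.3 MPa.
For a hollow shaft τ = 16T/[πd_o³(1−k⁴)] with k = 0.76, so 1−k⁴ = 0.6664.
d_o³ = 16T/[π τ_allow (1−k⁴)] = 16×1.1500×10^7/(π×101.3×0.6664) = 867300 mm³.
d_o = 95.37 mm.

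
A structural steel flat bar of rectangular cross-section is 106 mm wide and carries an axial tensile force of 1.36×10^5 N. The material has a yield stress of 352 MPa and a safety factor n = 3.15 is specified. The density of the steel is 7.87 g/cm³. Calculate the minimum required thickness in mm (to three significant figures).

t = 11.5 mm

σ_allow = 352/3.15 = 111.7 MPa.
Required area A = F/σ_allow = 136000/111.7 = 1217 mm².
t = A/w = 1217/106 = 11.48 mm.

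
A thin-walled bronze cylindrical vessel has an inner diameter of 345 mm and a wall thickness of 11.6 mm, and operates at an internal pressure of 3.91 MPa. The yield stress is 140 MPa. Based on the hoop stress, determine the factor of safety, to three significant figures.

σ_h = pD/(2t) = 3.91×345/(2×11.6) = 58.14 MPa.
n = 140/58.14 = 2.408.

n = 2.41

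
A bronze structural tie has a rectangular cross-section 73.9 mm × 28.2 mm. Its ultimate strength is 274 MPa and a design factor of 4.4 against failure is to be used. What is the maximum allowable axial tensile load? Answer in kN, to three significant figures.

F_allow = 130 kN

σ_allow = 274/4.4 = 62.27 MPa.
A = 73.9×28.2 = 2084 mm².
F_allow = σ_allow × A = 62.27×2084 = 129800 N.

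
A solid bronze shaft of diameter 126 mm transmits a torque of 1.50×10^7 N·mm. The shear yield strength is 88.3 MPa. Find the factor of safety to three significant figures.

n = 2.31

τ = 16T/(πd³) = 16×1.5000×10^7/(π×126³) = 38.19 MPa.
n = τ_limit/τ = 88.3/38.19 = 2.312.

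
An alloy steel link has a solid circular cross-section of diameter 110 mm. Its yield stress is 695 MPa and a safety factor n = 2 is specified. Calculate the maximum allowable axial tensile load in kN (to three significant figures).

F_allow = 3300 kN

σ_allow = 695/2 = 347.5 MPa.
A = πd²/4 = π×110²/4 = 9503 mm².
F_allow = σ_allow × A = 347.5×9503 = 3.302×10^6 N.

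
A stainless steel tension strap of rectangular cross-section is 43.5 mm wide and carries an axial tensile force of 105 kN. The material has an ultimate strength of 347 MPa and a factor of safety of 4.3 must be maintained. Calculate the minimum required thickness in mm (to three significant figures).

t = 29.9 mm

σ_allow = 347/4.3 = 80.70 MPa.
Required area A = F/σ_allow = 105000/80.70 = 1301 mm².
t = A/w = 1301/43.5 = 29.91 mm.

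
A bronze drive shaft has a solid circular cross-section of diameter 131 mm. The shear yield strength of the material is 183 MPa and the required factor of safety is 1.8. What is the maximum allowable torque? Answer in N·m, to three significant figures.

T_allow = 44900 N·m

τ_allow = 183/1.8 = 101.7 MPa.
For a solid shaft T_allow = τ_allow·πd³/16; πd³/16 = π×131³/16 = 441400 mm³.
T_allow = 101.7×441400 = 4.488×10^7 N·mm = 44880 N·m.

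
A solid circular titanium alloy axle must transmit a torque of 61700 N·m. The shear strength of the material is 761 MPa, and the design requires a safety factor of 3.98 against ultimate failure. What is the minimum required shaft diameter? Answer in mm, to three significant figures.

d = 118 mm

Allowable shear stress τ_allow = 761/3.98 = 191.2 MPa.
For a solid shaft τ = 16T/(πd³), so d³ = 16T/(π τ_allow) = 16×6.1700×10^7/(π×191.2) = 1.643×10^6 mm³.
d = (1.643×10^6)^(1/3) = 118.0 mm.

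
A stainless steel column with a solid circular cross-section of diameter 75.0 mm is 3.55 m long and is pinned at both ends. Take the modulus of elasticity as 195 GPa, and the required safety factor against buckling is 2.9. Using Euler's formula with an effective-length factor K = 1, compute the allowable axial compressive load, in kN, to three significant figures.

I = πd⁴/64 = π×75.0⁴/64 = 1.553×10^6 mm⁴.
Effective length L_e = KL = 1×3.55 m = 3550 mm.
Euler critical load P_cr = π²EI/L_e² = π²×195000×1.553×10^6/3550² = 237200 N.
P_allow = P_cr/n = 237200/2.9 = 81790 N.

P_allow = 81.8 kN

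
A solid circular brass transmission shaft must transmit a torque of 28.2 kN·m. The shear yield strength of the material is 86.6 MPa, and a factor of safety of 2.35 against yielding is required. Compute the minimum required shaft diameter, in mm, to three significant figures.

d = 157 mm

Allowable shear stress τ_allow = 86.6/2.35 = 36.85 MPa.
For a solid shaft τ = 16T/(πd³), so d³ = 16T/(π τ_allow) = 16×2.8200×10^7/(π×36.85) = 3.897×10^6 mm³.
d = (3.897×10^6)^(1/3) = 157.4 mm.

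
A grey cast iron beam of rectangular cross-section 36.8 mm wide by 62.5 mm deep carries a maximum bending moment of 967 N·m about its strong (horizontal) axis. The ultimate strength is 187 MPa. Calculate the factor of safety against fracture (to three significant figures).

n = 4.63

Section modulus S = bh²/6 = 36.8×62.5²/6 = 23960 mm³.
σ = M/S = 967000/23960 = 40.36 MPa.
n = 187/40.36 = 4.633.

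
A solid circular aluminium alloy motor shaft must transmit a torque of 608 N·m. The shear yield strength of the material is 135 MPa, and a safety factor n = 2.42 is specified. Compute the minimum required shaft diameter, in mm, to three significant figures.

d = 38.1 mm

Allowable shear stress τ_allow = 135/2.42 = 55.79 MPa.
For a solid shaft τ = 16T/(πd³), so d³ = 16T/(π τ_allow) = 16×608000/(π×55.79) = 55510 mm³.
d = (55510)^(1/3) = 38.15 mm.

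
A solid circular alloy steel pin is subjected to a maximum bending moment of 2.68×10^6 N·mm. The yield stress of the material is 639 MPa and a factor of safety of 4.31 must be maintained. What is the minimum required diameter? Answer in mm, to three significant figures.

σ_allow = 639/4.31 = 148.3 MPa.
For a solid circular section σ = 32M/(πd³), so d³ = 32M/(π σ_allow) = 32×2680000/(π×148.3) = 184100 mm³.
d = 56.89 mm.

d = 56.9 mm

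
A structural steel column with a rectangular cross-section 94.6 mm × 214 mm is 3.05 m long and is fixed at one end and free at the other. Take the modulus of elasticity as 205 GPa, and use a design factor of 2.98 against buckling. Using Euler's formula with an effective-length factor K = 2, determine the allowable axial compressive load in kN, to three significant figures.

Buckling occurs about the weak axis: I_min = h·b³/12 = 214×94.6³/12 = 1.510×10^7 mm⁴ (b = 94.6 mm is the smaller dimension).
Effective length L_e = KL = 2×3.05 m = 6100 mm.
Euler critical load P_cr = π²EI/L_e² = π²×205000×1.510×10^7/6100² = 820900 N.
P_allow = P_cr/n = 820900/2.98 = 275500 N.

P_allow = 275 kN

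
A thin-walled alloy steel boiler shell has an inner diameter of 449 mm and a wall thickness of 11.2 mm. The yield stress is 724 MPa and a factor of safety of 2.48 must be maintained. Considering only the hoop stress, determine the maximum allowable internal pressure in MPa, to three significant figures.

σ_allow = 724/2.48 = 291.9 MPa.
σ_h = pD/(2t) → p_allow = 2σ_allow t/D = 2×291.9×11.2/449 = 14.56 MPa.

p_allow = 14.6 MPa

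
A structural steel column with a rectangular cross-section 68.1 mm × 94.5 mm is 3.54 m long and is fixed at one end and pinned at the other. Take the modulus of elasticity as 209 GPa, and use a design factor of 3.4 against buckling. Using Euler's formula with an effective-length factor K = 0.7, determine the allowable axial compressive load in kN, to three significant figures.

P_allow = 246 kN

Buckling occurs about the weak axis: I_min = h·b³/12 = 94.5×68.1³/12 = 2.487×10^6 mm⁴ (b = 68.1 mm is the smaller dimension).
Effective length L_e = KL = 0.7×3.54 m = 2478 mm.
Euler critical load P_cr = π²EI/L_e² = π²×209000×2.487×10^6/2478² = 835500 N.
P_allow = P_cr/n = 835500/3.4 = 245700 N.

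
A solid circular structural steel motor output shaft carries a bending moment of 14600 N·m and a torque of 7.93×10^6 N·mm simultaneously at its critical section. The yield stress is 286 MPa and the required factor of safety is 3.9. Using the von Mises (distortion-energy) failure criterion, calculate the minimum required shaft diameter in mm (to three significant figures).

σ_allow = σ_y/n = 286/3.9 = 73.33 MPa.
For a solid shaft σ_b = 32M/(πd³) and τ = 16T/(πd³), so the von Mises stress is σ' = (16/πd³)·√(4M²+3T²).
√(4M²+3T²) = √(4×(1.460×10^7)² + 3×(7.930×10^6)²) = 3.227×10^7 N·mm.
d³ = 16×3.227×10^7/(π×73.33) = 2.241×10^6 mm³.
d = 130.9 mm.

d = 131 mm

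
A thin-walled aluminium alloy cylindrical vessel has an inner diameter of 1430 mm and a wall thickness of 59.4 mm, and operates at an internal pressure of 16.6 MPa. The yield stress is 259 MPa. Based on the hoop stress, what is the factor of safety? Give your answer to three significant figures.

n = 1.30

σ_h = pD/(2t) = 16.6×1430/(2×59.4) = 199.8 MPa.
n = 259/199.8 = 1.296.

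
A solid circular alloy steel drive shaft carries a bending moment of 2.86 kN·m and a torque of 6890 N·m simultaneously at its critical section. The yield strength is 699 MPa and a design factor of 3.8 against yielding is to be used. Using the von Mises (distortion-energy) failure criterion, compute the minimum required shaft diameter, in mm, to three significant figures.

d = 71.6 mm

σ_allow = σ_y/n = 699/3.8 = 183.9 MPa.
For a solid shaft σ_b = 32M/(πd³) and τ = 16T/(πd³), so the von Mises stress is σ' = (16/πd³)·√(4M²+3T²).
√(4M²+3T²) = √(4×(2.860×10^6)² + 3×(6.890×10^6)²) = 1.323×10^7 N·mm.
d³ = 16×1.323×10^7/(π×183.9) = 366400 mm³.
d = 71.56 mm.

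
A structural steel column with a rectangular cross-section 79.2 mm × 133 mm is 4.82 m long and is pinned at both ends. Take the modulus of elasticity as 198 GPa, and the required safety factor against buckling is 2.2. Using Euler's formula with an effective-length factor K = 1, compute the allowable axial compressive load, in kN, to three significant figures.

P_allow = 211 kN

Buckling occurs about the weak axis: I_min = h·b³/12 = 133×79.2³/12 = 5.506×10^6 mm⁴ (b = 79.2 mm is the smaller dimension).
Effective length L_e = KL = 1×4.82 m = 4820 mm.
Euler critical load P_cr = π²EI/L_e² = π²×198000×5.506×10^6/4820² = 463100 N.
P_allow = P_cr/n = 463100/2.2 = 210500 N.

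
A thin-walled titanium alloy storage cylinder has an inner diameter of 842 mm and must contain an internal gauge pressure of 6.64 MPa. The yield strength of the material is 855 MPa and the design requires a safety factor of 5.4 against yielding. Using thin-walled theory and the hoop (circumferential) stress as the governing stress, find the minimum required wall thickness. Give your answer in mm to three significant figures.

t = 17.7 mm

σ_allow = 855/5.4 = 158.3 MPa.
Hoop stress σ_h = pD/(2t), so t = pD/(2σ_allow) = 6.64×842/(2×158.3) = 17.66 mm.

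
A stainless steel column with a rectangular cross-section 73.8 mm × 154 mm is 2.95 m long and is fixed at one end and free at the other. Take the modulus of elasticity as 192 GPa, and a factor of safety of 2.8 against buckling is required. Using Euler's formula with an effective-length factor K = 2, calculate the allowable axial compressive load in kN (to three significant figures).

Buckling occurs about the weak axis: I_min = h·b³/12 = 154×73.8³/12 = 5.158×10^6 mm⁴ (b = 73.8 mm is the smaller dimension).
Effective length L_e = KL = 2×2.95 m = 5900 mm.
Euler critical load P_cr = π²EI/L_e² = π²×192000×5.158×10^6/5900² = 280800 N.
P_allow = P_cr/n = 280800/2.8 = 100300 N.

P_allow = 100 kN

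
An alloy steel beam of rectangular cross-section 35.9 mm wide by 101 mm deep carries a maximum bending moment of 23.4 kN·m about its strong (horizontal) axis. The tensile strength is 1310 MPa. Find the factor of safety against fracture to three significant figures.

Section modulus S = bh²/6 = 35.9×101²/6 = 61040 mm³.
σ = M/S = 2.3400×10^7/61040 = 383.4 MPa.
n = 1310/383.4 = 3.417.

n = 3.42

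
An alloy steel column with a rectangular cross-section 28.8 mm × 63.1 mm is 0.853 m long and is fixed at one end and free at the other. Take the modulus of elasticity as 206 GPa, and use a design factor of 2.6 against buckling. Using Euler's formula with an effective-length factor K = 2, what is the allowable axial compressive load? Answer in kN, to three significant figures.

P_allow = 33.7 kN

Buckling occurs about the weak axis: I_min = h·b³/12 = 63.1×28.8³/12 = 125600 mm⁴ (b = 28.8 mm is the smaller dimension).
Effective length L_e = KL = 2×0.853 m = 1706 mm.
Euler critical load P_cr = π²EI/L_e² = π²×206000×125600/1706² = 87750 N.
P_allow = P_cr/n = 87750/2.6 = 33750 N.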